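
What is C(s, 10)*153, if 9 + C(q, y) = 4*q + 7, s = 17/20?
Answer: 1071/5 ≈ 214.20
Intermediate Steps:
s = 17/20 (s = 17*(1/20) = 17/20 ≈ 0.85000)
C(q, y) = -2 + 4*q (C(q, y) = -9 + (4*q + 7) = -9 + (7 + 4*q) = -2 + 4*q)
C(s, 10)*153 = (-2 + 4*(17/20))*153 = (-2 + 17/5)*153 = (7/5)*153 = 1071/5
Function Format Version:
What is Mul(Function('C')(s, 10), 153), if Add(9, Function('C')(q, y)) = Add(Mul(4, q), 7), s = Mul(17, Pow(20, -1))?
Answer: Rational(1071, 5) ≈ 214.20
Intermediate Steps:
s = Rational(17, 20) (s = Mul(17, Rational(1, 20)) = Rational(17, 20) ≈ 0.85000)
Function('C')(q, y) = Add(-2, Mul(4, q)) (Function('C')(q, y) = Add(-9, Add(Mul(4, q), 7)) = Add(-9, Add(7, Mul(4, q))) = Add(-2, Mul(4, q)))
Mul(Function('C')(s, 10), 153) = Mul(Add(-2, Mul(4, Rational(17, 20))), 153) = Mul(Add(-2, Rational(17, 5)), 153) = Mul(Rational(7, 5), 153) = Rational(1071, 5)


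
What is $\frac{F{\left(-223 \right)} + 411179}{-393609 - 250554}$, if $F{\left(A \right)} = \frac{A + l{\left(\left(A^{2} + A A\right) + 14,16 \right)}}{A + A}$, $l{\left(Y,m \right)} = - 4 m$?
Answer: $- \frac{61128707}{95765566} \approx -0.63832$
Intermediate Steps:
$F{\left(A \right)} = \frac{-64 + A}{2 A}$ ($F{\left(A \right)} = \frac{A - 64}{A + A} = \frac{A - 64}{2 A} = \left(-64 + A\right) \frac{1}{2 A} = \frac{-64 + A}{2 A}$)
$\frac{F{\left(-223 \right)} + 411179}{-393609 - 250554} = \frac{\frac{-64 - 223}{2 \left(-223\right)} + 411179}{-393609 - 250554} = \frac{\frac{1}{2} \left(- \frac{1}{223}\right) \left(-287\right) + 411179}{-644163} = \left(\frac{287}{446} + 411179\right) \left(- \frac{1}{644163}\right) = \frac{183386121}{446} \left(- \frac{1}{644163}\right) = - \frac{61128707}{95765566}$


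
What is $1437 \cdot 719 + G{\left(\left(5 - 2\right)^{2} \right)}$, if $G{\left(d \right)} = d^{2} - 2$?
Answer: $1033282$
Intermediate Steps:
$G{\left(d \right)} = -2 + d^{2}$
$1437 \cdot 719 + G{\left(\left(5 - 2\right)^{2} \right)} = 1437 \cdot 719 - \left(2 - \left(\left(5 - 2\right)^{2}\right)^{2}\right) = 1033203 - \left(2 - \left(3^{2}\right)^{2}\right) = 1033203 - \left(2 - 9^{2}\right) = 1033203 + \left(-2 + 81\right) = 1033203 + 79 = 1033282$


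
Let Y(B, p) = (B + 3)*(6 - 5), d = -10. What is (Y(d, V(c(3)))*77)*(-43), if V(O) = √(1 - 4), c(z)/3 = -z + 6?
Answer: 23177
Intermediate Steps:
c(z) = 18 - 3*z (c(z) = 3*(-z + 6) = 3*(6 - z) = 18 - 3*z)
V(O) = I*√3 (V(O) = √(-3) = I*√3)
Y(B, p) = 3 + B (Y(B, p) = (3 + B)*1 = 3 + B)
(Y(d, V(c(3)))*77)*(-43) = ((3 - 10)*77)*(-43) = -7*77*(-43) = -539*(-43) = 23177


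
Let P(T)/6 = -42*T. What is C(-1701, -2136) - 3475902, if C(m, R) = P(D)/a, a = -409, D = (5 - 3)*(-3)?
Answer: -1421645430/409 ≈ -3.4759e+6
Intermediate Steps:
D = -6 (D = 2*(-3) = -6)
P(T) = -252*T (P(T) = 6*(-42*T) = -252*T)
C(m, R) = -1512/409 (C(m, R) = -252*(-6)/(-409) = 1512*(-1/409) = -1512/409)
C(-1701, -2136) - 3475902 = -1512/409 - 3475902 = -1421645430/409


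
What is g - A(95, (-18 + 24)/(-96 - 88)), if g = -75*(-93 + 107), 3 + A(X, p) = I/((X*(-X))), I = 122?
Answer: -9449053/9025 ≈ -1047.0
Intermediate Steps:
A(X, p) = -3 - 122/X² (A(X, p) = -3 + 122/((X*(-X))) = -3 + 122/((-X²)) = -3 + 122*(-1/X²) = -3 - 122/X²)
g = -1050 (g = -75*14 = -1050)
g - A(95, (-18 + 24)/(-96 - 88)) = -1050 - (-3 - 122/95²) = -1050 - (-3 - 122*1/9025) = -1050 - (-3 - 122/9025) = -1050 - 1*(-27197/9025) = -1050 + 27197/9025 = -9449053/9025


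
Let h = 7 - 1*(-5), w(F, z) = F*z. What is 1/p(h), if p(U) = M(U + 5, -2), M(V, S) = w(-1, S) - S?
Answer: ¼ ≈ 0.25000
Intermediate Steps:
M(V, S) = -2*S (M(V, S) = -S - S = -2*S)
h = 12 (h = 7 + 5 = 12)
p(U) = 4 (p(U) = -2*(-2) = 4)
1/p(h) = 1/4 = ¼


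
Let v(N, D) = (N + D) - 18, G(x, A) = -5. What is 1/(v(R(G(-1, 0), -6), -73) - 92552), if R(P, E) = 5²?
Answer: -1/92618 ≈ -1.0797e-5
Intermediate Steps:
R(P, E) = 25
v(N, D) = -18 + D + N (v(N, D) = (D + N) - 18 = -18 + D + N)
1/(v(R(G(-1, 0), -6), -73) - 92552) = 1/((-18 - 73 + 25) - 92552) = 1/(-66 - 92552) = 1/(-92618) = -1/92618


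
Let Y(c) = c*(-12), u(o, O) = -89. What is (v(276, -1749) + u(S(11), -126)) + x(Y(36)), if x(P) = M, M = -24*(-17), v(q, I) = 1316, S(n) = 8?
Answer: 1635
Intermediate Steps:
M = 408
Y(c) = -12*c
x(P) = 408
(v(276, -1749) + u(S(11), -126)) + x(Y(36)) = (1316 - 89) + 408 = 1227 + 408 = 1635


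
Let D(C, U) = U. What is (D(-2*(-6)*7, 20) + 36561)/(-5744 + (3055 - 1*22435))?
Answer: -36581/25124 ≈ -1.4560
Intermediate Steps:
(D(-2*(-6)*7, 20) + 36561)/(-5744 + (3055 - 1*22435)) = (20 + 36561)/(-5744 + (3055 - 1*22435)) = 36581/(-5744 + (3055 - 22435)) = 36581/(-5744 - 19380) = 36581/(-25124) = 36581*(-1/25124) = -36581/25124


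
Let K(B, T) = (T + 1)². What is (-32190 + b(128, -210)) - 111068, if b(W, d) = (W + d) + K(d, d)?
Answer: -99659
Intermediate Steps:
K(B, T) = (1 + T)²
b(W, d) = W + d + (1 + d)² (b(W, d) = (W + d) + (1 + d)² = W + d + (1 + d)²)
(-32190 + b(128, -210)) - 111068 = (-32190 + (128 - 210 + (1 - 210)²)) - 111068 = (-32190 + (128 - 210 + (-209)²)) - 111068 = (-32190 + (128 - 210 + 43681)) - 111068 = (-32190 + 43599) - 111068 = 11409 - 111068 = -99659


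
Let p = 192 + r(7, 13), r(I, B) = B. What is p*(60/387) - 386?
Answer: -45694/129 ≈ -354.22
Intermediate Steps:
p = 205 (p = 192 + 13 = 205)
p*(60/387) - 386 = 205*(60/387) - 386 = 205*(60*(1/387)) - 386 = 205*(20/129) - 386 = 4100/129 - 386 = -45694/129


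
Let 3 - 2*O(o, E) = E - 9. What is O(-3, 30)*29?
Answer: -261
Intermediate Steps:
O(o, E) = 6 - E/2 (O(o, E) = 3/2 - (E - 9)/2 = 3/2 - (-9 + E)/2 = 3/2 + (9/2 - E/2) = 6 - E/2)
O(-3, 30)*29 = (6 - ½*30)*29 = (6 - 15)*29 = -9*29 = -261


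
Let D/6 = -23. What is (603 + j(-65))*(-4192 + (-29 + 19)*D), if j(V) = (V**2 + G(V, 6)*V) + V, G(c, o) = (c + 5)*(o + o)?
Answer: -144995156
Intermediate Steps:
D = -138 (D = 6*(-23) = -138)
G(c, o) = 2*o*(5 + c) (G(c, o) = (5 + c)*(2*o) = 2*o*(5 + c))
j(V) = V + V**2 + V*(60 + 12*V) (j(V) = (V**2 + (2*6*(5 + V))*V) + V = (V**2 + (60 + 12*V)*V) + V = (V**2 + V*(60 + 12*V)) + V = V + V**2 + V*(60 + 12*V))
(603 + j(-65))*(-4192 + (-29 + 19)*D) = (603 - 65*(61 + 13*(-65)))*(-4192 + (-29 + 19)*(-138)) = (603 - 65*(61 - 845))*(-4192 - 10*(-138)) = (603 - 65*(-784))*(-4192 + 1380) = (603 + 50960)*(-2812) = 51563*(-2812) = -144995156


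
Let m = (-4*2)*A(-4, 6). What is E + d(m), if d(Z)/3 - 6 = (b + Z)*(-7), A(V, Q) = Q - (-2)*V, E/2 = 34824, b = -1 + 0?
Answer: 69351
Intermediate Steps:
b = -1
E = 69648 (E = 2*34824 = 69648)
A(V, Q) = Q + 2*V
m = 16 (m = (-4*2)*(6 + 2*(-4)) = -8*(6 - 8) = -8*(-2) = 16)
d(Z) = 39 - 21*Z (d(Z) = 18 + 3*((-1 + Z)*(-7)) = 18 + 3*(7 - 7*Z) = 18 + (21 - 21*Z) = 39 - 21*Z)
E + d(m) = 69648 + (39 - 21*16) = 69648 + (39 - 336) = 69648 - 297 = 69351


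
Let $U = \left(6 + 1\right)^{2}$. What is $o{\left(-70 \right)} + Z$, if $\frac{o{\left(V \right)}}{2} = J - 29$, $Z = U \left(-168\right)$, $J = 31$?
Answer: $-8228$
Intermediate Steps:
$U = 49$ ($U = 7^{2} = 49$)
$Z = -8232$ ($Z = 49 \left(-168\right) = -8232$)
$o{\left(V \right)} = 4$ ($o{\left(V \right)} = 2 \left(31 - 29\right) = 2 \cdot 2 = 4$)
$o{\left(-70 \right)} + Z = 4 - 8232 = -8228$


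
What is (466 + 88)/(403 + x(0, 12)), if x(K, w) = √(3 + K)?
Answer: 111631/81203 - 277*√3/81203 ≈ 1.3688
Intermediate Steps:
(466 + 88)/(403 + x(0, 12)) = (466 + 88)/(403 + √(3 + 0)) = 554/(403 + √3)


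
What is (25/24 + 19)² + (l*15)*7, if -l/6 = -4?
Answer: 1682881/576 ≈ 2921.7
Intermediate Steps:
l = 24 (l = -6*(-4) = 24)
(25/24 + 19)² + (l*15)*7 = (25/24 + 19)² + (24*15)*7 = (25*(1/24) + 19)² + 360*7 = (25/24 + 19)² + 2520 = (481/24)² + 2520 = 231361/576 + 2520 = 1682881/576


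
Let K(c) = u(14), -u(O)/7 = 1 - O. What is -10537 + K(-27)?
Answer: -10446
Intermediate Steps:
u(O) = -7 + 7*O (u(O) = -7*(1 - O) = -7 + 7*O)
K(c) = 91 (K(c) = -7 + 7*14 = -7 + 98 = 91)
-10537 + K(-27) = -10537 + 91 = -10446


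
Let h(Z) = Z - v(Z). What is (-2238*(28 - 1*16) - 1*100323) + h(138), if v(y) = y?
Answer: -127179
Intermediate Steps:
h(Z) = 0 (h(Z) = Z - Z = 0)
(-2238*(28 - 1*16) - 1*100323) + h(138) = (-2238*(28 - 1*16) - 1*100323) + 0 = (-2238*(28 - 16) - 100323) + 0 = (-2238*12 - 100323) + 0 = (-26856 - 100323) + 0 = -127179 + 0 = -127179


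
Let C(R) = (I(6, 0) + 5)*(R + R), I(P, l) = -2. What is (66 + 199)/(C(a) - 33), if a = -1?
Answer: -265/39 ≈ -6.7949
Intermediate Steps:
C(R) = 6*R (C(R) = (-2 + 5)*(R + R) = 3*(2*R) = 6*R)
(66 + 199)/(C(a) - 33) = (66 + 199)/(6*(-1) - 33) = 265/(-6 - 33) = 265/(-39) = 265*(-1/39) = -265/39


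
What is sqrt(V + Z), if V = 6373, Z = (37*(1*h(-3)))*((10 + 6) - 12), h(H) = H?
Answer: 77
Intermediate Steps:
Z = -444 (Z = (37*(1*(-3)))*((10 + 6) - 12) = (37*(-3))*(16 - 12) = -111*4 = -444)
sqrt(V + Z) = sqrt(6373 - 444) = sqrt(5929) = 77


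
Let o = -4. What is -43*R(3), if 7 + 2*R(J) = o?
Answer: 473/2 ≈ 236.50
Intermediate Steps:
R(J) = -11/2 (R(J) = -7/2 + (1/2)*(-4) = -7/2 - 2 = -11/2)
-43*R(3) = -43*(-11/2) = 473/2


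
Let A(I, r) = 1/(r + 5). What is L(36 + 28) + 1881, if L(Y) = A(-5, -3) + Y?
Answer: 3891/2 ≈ 1945.5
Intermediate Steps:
A(I, r) = 1/(5 + r)
L(Y) = 1/2 + Y (L(Y) = 1/(5 - 3) + Y = 1/2 + Y)
L(36 + 28) + 1881 = (1/2 + (36 + 28)) + 1881 = (1/2 + 64) + 1881 = 129/2 + 1881 = 3891/2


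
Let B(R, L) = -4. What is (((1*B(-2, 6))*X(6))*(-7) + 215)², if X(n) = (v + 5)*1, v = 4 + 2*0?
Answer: 218089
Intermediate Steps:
v = 4 (v = 4 + 0 = 4)
X(n) = 9 (X(n) = (4 + 5)*1 = 9*1 = 9)
(((1*B(-2, 6))*X(6))*(-7) + 215)² = (((1*(-4))*9)*(-7) + 215)² = (-4*9*(-7) + 215)² = (-36*(-7) + 215)² = (252 + 215)² = 467² = 218089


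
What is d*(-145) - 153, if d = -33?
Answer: 4632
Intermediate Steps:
d*(-145) - 153 = -33*(-145) - 153 = 4785 - 153 = 4632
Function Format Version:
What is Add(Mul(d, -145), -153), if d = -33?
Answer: 4632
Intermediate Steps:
Add(Mul(d, -145), -153) = Add(Mul(-33, -145), -153) = Add(4785, -153) = 4632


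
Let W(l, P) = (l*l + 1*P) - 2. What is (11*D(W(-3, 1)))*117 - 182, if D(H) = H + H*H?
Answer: 92482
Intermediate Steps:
W(l, P) = -2 + P + l² (W(l, P) = (l² + P) - 2 = (P + l²) - 2 = -2 + P + l²)
D(H) = H + H²
(11*D(W(-3, 1)))*117 - 182 = (11*((-2 + 1 + (-3)²)*(1 + (-2 + 1 + (-3)²))))*117 - 182 = (11*((-2 + 1 + 9)*(1 + (-2 + 1 + 9))))*117 - 182 = (11*(8*(1 + 8)))*117 - 182 = (11*(8*9))*117 - 182 = (11*72)*117 - 182 = 792*117 - 182 = 92664 - 182 = 92482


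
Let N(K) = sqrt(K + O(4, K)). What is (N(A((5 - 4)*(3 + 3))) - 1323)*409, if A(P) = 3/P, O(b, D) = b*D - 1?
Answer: -541107 + 409*sqrt(6)/2 ≈ -5.4061e+5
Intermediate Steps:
O(b, D) = -1 + D*b (O(b, D) = D*b - 1 = -1 + D*b)
N(K) = sqrt(-1 + 5*K) (N(K) = sqrt(K + (-1 + K*4)) = sqrt(K + (-1 + 4*K)) = sqrt(-1 + 5*K))
(N(A((5 - 4)*(3 + 3))) - 1323)*409 = (sqrt(-1 + 5*(3/(((5 - 4)*(3 + 3))))) - 1323)*409 = (sqrt(-1 + 5*(3/((1*6)))) - 1323)*409 = (sqrt(-1 + 5*(3/6)) - 1323)*409 = (sqrt(-1 + 5*(3*(1/6))) - 1323)*409 = (sqrt(-1 + 5*(1/2)) - 1323)*409 = (sqrt(-1 + 5/2) - 1323)*409 = (sqrt(3/2) - 1323)*409 = (sqrt(6)/2 - 1323)*409 = (-1323 + sqrt(6)/2)*409 = -541107 + 409*sqrt(6)/2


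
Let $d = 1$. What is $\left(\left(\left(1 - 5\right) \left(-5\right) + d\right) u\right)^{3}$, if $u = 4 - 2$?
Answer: $74088$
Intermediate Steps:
$u = 2$ ($u = 4 - 2 = 2$)
$\left(\left(\left(1 - 5\right) \left(-5\right) + d\right) u\right)^{3} = \left(\left(\left(1 - 5\right) \left(-5\right) + 1\right) 2\right)^{3} = \left(\left(\left(-4\right) \left(-5\right) + 1\right) 2\right)^{3} = \left(\left(20 + 1\right) 2\right)^{3} = \left(21 \cdot 2\right)^{3} = 42^{3} = 74088$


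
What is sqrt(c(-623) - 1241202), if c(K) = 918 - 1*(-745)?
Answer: I*sqrt(1239539) ≈ 1113.3*I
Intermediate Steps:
c(K) = 1663 (c(K) = 918 + 745 = 1663)
sqrt(c(-623) - 1241202) = sqrt(1663 - 1241202) = sqrt(-1239539) = I*sqrt(1239539)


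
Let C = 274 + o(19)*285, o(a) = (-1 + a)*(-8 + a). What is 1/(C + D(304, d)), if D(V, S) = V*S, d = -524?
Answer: -1/102592 ≈ -9.7474e-6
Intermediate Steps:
D(V, S) = S*V
C = 56704 (C = 274 + (8 + 19² - 9*19)*285 = 274 + (8 + 361 - 171)*285 = 274 + 198*285 = 274 + 56430 = 56704)
1/(C + D(304, d)) = 1/(56704 - 524*304) = 1/(56704 - 159296) = 1/(-102592) = -1/102592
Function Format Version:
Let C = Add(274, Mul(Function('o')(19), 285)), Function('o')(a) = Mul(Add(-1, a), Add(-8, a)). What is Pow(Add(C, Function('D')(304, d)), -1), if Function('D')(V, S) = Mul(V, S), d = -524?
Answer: Rational(-1, 102592) ≈ -9.7474e-6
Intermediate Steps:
Function('D')(V, S) = Mul(S, V)
C = 56704 (C = Add(274, Mul(Add(8, Pow(19, 2), Mul(-9, 19)), 285)) = Add(274, Mul(Add(8, 361, -171), 285)) = Add(274, Mul(198, 285)) = Add(274, 56430) = 56704)
Pow(Add(C, Function('D')(304, d)), -1) = Pow(Add(56704, Mul(-524, 304)), -1) = Pow(Add(56704, -159296), -1) = Pow(-102592, -1) = Rational(-1, 102592)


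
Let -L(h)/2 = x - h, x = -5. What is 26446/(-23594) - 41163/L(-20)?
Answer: 161734407/117970 ≈ 1371.0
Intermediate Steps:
L(h) = 10 + 2*h (L(h) = -2*(-5 - h) = 10 + 2*h)
26446/(-23594) - 41163/L(-20) = 26446/(-23594) - 41163/(10 + 2*(-20)) = 26446*(-1/23594) - 41163/(10 - 40) = -13223/11797 - 41163/(-30) = -13223/11797 - 41163*(-1/30) = -13223/11797 + 13721/10 = 161734407/117970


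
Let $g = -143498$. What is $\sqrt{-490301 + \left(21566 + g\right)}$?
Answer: $i \sqrt{612233} \approx 782.45 i$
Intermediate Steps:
$\sqrt{-490301 + \left(21566 + g\right)} = \sqrt{-490301 + \left(21566 - 143498\right)} = \sqrt{-490301 - 121932} = \sqrt{-612233} = i \sqrt{612233}$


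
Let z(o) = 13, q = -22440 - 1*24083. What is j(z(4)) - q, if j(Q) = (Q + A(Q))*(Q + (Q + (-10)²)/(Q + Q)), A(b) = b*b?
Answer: 49680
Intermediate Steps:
q = -46523 (q = -22440 - 24083 = -46523)
A(b) = b²
j(Q) = (Q + Q²)*(Q + (100 + Q)/(2*Q)) (j(Q) = (Q + Q²)*(Q + (Q + (-10)²)/(Q + Q)) = (Q + Q²)*(Q + (Q + 100)/((2*Q))) = (Q + Q²)*(Q + (100 + Q)*(1/(2*Q))) = (Q + Q²)*(Q + (100 + Q)/(2*Q)))
j(z(4)) - q = (50 + 13³ + (3/2)*13² + (101/2)*13) - 1*(-46523) = (50 + 2197 + (3/2)*169 + 1313/2) + 46523 = (50 + 2197 + 507/2 + 1313/2) + 46523 = 3157 + 46523 = 49680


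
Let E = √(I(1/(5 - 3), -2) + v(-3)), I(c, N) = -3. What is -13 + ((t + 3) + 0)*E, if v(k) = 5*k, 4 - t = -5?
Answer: -13 + 36*I*√2 ≈ -13.0 + 50.912*I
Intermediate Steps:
t = 9 (t = 4 - 1*(-5) = 4 + 5 = 9)
E = 3*I*√2 (E = √(-3 + 5*(-3)) = √(-3 - 15) = √(-18) = 3*I*√2 ≈ 4.2426*I)
-13 + ((t + 3) + 0)*E = -13 + ((9 + 3) + 0)*(3*I*√2) = -13 + (12 + 0)*(3*I*√2) = -13 + 12*(3*I*√2) = -13 + 36*I*√2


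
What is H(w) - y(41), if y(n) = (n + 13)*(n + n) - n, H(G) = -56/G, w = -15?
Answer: -65749/15 ≈ -4383.3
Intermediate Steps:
y(n) = -n + 2*n*(13 + n) (y(n) = (13 + n)*(2*n) - n = 2*n*(13 + n) - n = -n + 2*n*(13 + n))
H(w) - y(41) = -56/(-15) - 41*(25 + 2*41) = -56*(-1/15) - 41*(25 + 82) = 56/15 - 41*107 = 56/15 - 1*4387 = 56/15 - 4387 = -65749/15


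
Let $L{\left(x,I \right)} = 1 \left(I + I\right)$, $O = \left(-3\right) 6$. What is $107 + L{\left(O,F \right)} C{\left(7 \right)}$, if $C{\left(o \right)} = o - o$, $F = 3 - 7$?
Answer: $107$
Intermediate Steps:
$F = -4$ ($F = 3 - 7 = -4$)
$C{\left(o \right)} = 0$
$O = -18$
$L{\left(x,I \right)} = 2 I$ ($L{\left(x,I \right)} = 1 \cdot 2 I = 2 I$)
$107 + L{\left(O,F \right)} C{\left(7 \right)} = 107 + 2 \left(-4\right) 0 = 107 - 0 = 107 + 0 = 107$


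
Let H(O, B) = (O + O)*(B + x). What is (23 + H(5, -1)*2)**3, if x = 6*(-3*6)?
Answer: -10035763893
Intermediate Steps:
x = -108 (x = 6*(-18) = -108)
H(O, B) = 2*O*(-108 + B) (H(O, B) = (O + O)*(B - 108) = (2*O)*(-108 + B) = 2*O*(-108 + B))
(23 + H(5, -1)*2)**3 = (23 + (2*5*(-108 - 1))*2)**3 = (23 + (2*5*(-109))*2)**3 = (23 - 1090*2)**3 = (23 - 2180)**3 = (-2157)**3 = -10035763893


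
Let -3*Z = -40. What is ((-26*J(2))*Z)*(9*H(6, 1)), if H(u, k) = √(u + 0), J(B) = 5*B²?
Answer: -62400*√6 ≈ -1.5285e+5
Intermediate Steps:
Z = 40/3 (Z = -⅓*(-40) = 40/3 ≈ 13.333)
H(u, k) = √u
((-26*J(2))*Z)*(9*H(6, 1)) = (-130*2²*(40/3))*(9*√6) = (-130*4*(40/3))*(9*√6) = (-26*20*(40/3))*(9*√6) = (-520*40/3)*(9*√6) = -62400*√6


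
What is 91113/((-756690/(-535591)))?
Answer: 1478766751/22930 ≈ 64491.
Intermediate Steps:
91113/((-756690/(-535591))) = 91113/((-756690*(-1/535591))) = 91113/(756690/535591) = 91113*(535591/756690) = 1478766751/22930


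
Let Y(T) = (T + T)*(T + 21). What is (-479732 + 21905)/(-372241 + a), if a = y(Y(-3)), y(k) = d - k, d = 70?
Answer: 152609/124021 ≈ 1.2305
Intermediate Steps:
Y(T) = 2*T*(21 + T) (Y(T) = (2*T)*(21 + T) = 2*T*(21 + T))
y(k) = 70 - k
a = 178 (a = 70 - 2*(-3)*(21 - 3) = 70 - 2*(-3)*18 = 70 - 1*(-108) = 70 + 108 = 178)
(-479732 + 21905)/(-372241 + a) = (-479732 + 21905)/(-372241 + 178) = -457827/(-372063) = -457827*(-1/372063) = 152609/124021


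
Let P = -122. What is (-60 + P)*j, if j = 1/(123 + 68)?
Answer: -182/191 ≈ -0.95288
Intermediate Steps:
j = 1/191 ≈ 0.0052356
(-60 + P)*j = (-60 - 122)*(1/191) = -182*1/191 = -182/191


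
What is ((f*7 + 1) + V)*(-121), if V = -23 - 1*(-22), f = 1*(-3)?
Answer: 2541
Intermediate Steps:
f = -3
V = -1 (V = -23 + 22 = -1)
((f*7 + 1) + V)*(-121) = ((-3*7 + 1) - 1)*(-121) = ((-21 + 1) - 1)*(-121) = (-20 - 1)*(-121) = -21*(-121) = 2541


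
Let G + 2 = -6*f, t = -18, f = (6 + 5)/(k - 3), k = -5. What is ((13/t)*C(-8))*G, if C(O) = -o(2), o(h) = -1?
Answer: -325/72 ≈ -4.5139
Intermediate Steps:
f = -11/8 (f = (6 + 5)/(-5 - 3) = 11/(-8) = 11*(-⅛) = -11/8 ≈ -1.3750)
C(O) = 1 (C(O) = -1*(-1) = 1)
G = 25/4 (G = -2 - 6*(-11/8) = -2 + 33/4 = 25/4 ≈ 6.2500)
((13/t)*C(-8))*G = ((13/(-18))*1)*(25/4) = ((13*(-1/18))*1)*(25/4) = -13/18*1*(25/4) = -13/18*25/4 = -325/72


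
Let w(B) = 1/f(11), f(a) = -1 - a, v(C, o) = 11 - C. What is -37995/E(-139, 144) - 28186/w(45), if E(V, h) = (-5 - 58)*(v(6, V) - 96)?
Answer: 646348687/1911 ≈ 3.3823e+5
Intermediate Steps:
E(V, h) = 5733 (E(V, h) = (-5 - 58)*((11 - 1*6) - 96) = -63*((11 - 6) - 96) = -63*(5 - 96) = -63*(-91) = 5733)
w(B) = -1/12 (w(B) = 1/(-1 - 1*11) = 1/(-1 - 11) = 1/(-12) = -1/12)
-37995/E(-139, 144) - 28186/w(45) = -37995/5733 - 28186/(-1/12) = -37995*1/5733 - 28186*(-12) = -12665/1911 + 338232 = 646348687/1911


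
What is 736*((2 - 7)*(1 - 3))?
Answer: 7360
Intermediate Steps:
736*((2 - 7)*(1 - 3)) = 736*(-5*(-2)) = 736*10 = 7360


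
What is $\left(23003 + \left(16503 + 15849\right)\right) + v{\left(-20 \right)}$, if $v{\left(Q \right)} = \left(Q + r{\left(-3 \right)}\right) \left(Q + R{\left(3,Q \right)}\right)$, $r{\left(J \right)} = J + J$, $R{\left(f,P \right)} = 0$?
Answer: $55875$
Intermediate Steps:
$r{\left(J \right)} = 2 J$
$v{\left(Q \right)} = Q \left(-6 + Q\right)$ ($v{\left(Q \right)} = \left(Q + 2 \left(-3\right)\right) \left(Q + 0\right) = \left(Q - 6\right) Q = \left(-6 + Q\right) Q = Q \left(-6 + Q\right)$)
$\left(23003 + \left(16503 + 15849\right)\right) + v{\left(-20 \right)} = \left(23003 + \left(16503 + 15849\right)\right) - 20 \left(-6 - 20\right) = \left(23003 + 32352\right) - -520 = 55355 + 520 = 55875$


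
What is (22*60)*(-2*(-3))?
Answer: 7920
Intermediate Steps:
(22*60)*(-2*(-3)) = 1320*6 = 7920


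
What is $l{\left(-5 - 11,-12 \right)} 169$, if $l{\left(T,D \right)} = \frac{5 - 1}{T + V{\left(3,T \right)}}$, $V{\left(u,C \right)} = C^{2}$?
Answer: $\frac{169}{60} \approx 2.8167$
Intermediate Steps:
$l{\left(T,D \right)} = \frac{4}{T + T^{2}}$ ($l{\left(T,D \right)} = \frac{5 - 1}{T + T^{2}} = \frac{4}{T + T^{2}}$)
$l{\left(-5 - 11,-12 \right)} 169 = \frac{4}{\left(-5 - 11\right) \left(1 - 16\right)} 169 = \frac{4}{\left(-16\right) \left(1 - 16\right)} 169 = 4 \left(- \frac{1}{16}\right) \frac{1}{-15} \cdot 169 = 4 \left(- \frac{1}{16}\right) \left(- \frac{1}{15}\right) 169 = \frac{1}{60} \cdot 169 = \frac{169}{60}$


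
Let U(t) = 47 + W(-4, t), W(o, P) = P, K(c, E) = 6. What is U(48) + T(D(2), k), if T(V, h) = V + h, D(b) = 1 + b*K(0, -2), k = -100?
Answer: 8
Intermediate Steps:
D(b) = 1 + 6*b (D(b) = 1 + b*6 = 1 + 6*b)
U(t) = 47 + t
U(48) + T(D(2), k) = (47 + 48) + ((1 + 6*2) - 100) = 95 + ((1 + 12) - 100) = 95 + (13 - 100) = 95 - 87 = 8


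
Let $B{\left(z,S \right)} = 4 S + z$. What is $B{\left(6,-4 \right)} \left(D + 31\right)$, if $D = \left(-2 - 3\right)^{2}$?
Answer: $-560$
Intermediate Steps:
$B{\left(z,S \right)} = z + 4 S$
$D = 25$ ($D = \left(-5\right)^{2} = 25$)
$B{\left(6,-4 \right)} \left(D + 31\right) = \left(6 + 4 \left(-4\right)\right) \left(25 + 31\right) = \left(6 - 16\right) 56 = \left(-10\right) 56 = -560$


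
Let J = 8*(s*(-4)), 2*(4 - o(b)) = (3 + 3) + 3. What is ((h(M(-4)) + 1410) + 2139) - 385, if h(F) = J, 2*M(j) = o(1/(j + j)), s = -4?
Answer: 3292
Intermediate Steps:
o(b) = -½ (o(b) = 4 - ((3 + 3) + 3)/2 = 4 - (6 + 3)/2 = 4 - ½*9 = 4 - 9/2 = -½)
M(j) = -¼ (M(j) = (½)*(-½) = -¼)
J = 128 (J = 8*(-4*(-4)) = 8*16 = 128)
h(F) = 128
((h(M(-4)) + 1410) + 2139) - 385 = ((128 + 1410) + 2139) - 385 = (1538 + 2139) - 385 = 3677 - 385 = 3292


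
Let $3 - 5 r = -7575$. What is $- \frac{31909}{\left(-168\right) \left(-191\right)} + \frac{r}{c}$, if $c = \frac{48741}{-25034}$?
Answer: $- \frac{290243596201}{372381240} \approx -779.43$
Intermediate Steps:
$r = \frac{7578}{5}$ ($r = \frac{3}{5} - -1515 = \frac{3}{5} + 1515 = \frac{7578}{5} \approx 1515.6$)
$c = - \frac{48741}{25034}$ ($c = 48741 \left(- \frac{1}{25034}\right) = - \frac{48741}{25034} \approx -1.947$)
$- \frac{31909}{\left(-168\right) \left(-191\right)} + \frac{r}{c} = - \frac{31909}{\left(-168\right) \left(-191\right)} + \frac{7578}{5 \left(- \frac{48741}{25034}\right)} = - \frac{31909}{32088} + \frac{7578}{5} \left(- \frac{25034}{48741}\right) = \left(-31909\right) \frac{1}{32088} - \frac{63235884}{81235} = - \frac{31909}{32088} - \frac{63235884}{81235} = - \frac{290243596201}{372381240}$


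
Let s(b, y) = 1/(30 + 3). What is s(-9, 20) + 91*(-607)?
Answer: -1822820/33 ≈ -55237.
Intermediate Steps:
s(b, y) = 1/33
s(-9, 20) + 91*(-607) = 1/33 + 91*(-607) = 1/33 - 55237 = -1822820/33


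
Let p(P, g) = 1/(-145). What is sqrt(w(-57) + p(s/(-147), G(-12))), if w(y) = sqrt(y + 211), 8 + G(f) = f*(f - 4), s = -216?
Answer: sqrt(-145 + 21025*sqrt(154))/145 ≈ 3.5218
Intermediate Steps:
G(f) = -8 + f*(-4 + f) (G(f) = -8 + f*(f - 4) = -8 + f*(-4 + f))
p(P, g) = -1/145
w(y) = sqrt(211 + y)
sqrt(w(-57) + p(s/(-147), G(-12))) = sqrt(sqrt(211 - 57) - 1/145) = sqrt(sqrt(154) - 1/145) = sqrt(-1/145 + sqrt(154))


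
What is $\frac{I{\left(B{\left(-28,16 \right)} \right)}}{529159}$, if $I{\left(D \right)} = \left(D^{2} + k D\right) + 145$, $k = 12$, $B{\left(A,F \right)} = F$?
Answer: $\frac{593}{529159} \approx 0.0011206$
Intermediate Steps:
$I{\left(D \right)} = 145 + D^{2} + 12 D$ ($I{\left(D \right)} = \left(D^{2} + 12 D\right) + 145 = 145 + D^{2} + 12 D$)
$\frac{I{\left(B{\left(-28,16 \right)} \right)}}{529159} = \frac{145 + 16^{2} + 12 \cdot 16}{529159} = \left(145 + 256 + 192\right) \frac{1}{529159} = 593 \cdot \frac{1}{529159} = \frac{593}{529159}$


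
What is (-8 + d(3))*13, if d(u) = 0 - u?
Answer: -143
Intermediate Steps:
d(u) = -u
(-8 + d(3))*13 = (-8 - 1*3)*13 = (-8 - 3)*13 = -11*13 = -143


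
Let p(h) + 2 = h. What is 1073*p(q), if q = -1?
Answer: -3219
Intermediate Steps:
p(h) = -2 + h
1073*p(q) = 1073*(-2 - 1) = 1073*(-3) = -3219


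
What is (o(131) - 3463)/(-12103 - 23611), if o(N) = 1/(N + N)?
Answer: 129615/1336724 ≈ 0.096965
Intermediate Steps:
o(N) = 1/(2*N)
(o(131) - 3463)/(-12103 - 23611) = ((½)/131 - 3463)/(-12103 - 23611) = ((½)*(1/131) - 3463)/(-35714) = (1/262 - 3463)*(-1/35714) = -907305/262*(-1/35714) = 129615/1336724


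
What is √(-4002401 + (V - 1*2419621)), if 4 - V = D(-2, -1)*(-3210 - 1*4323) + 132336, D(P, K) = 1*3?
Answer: I*√6531755 ≈ 2555.7*I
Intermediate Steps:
D(P, K) = 3
V = -109733 (V = 4 - (3*(-3210 - 1*4323) + 132336) = 4 - (3*(-3210 - 4323) + 132336) = 4 - (3*(-7533) + 132336) = 4 - (-22599 + 132336) = 4 - 1*109737 = 4 - 109737 = -109733)
√(-4002401 + (V - 1*2419621)) = √(-4002401 + (-109733 - 1*2419621)) = √(-4002401 + (-109733 - 2419621)) = √(-4002401 - 2529354) = √(-6531755) = I*√6531755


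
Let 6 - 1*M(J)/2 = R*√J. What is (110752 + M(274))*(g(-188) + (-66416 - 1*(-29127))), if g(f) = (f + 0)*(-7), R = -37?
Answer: -3984513372 - 2662002*√274 ≈ -4.0286e+9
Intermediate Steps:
M(J) = 12 + 74*√J (M(J) = 12 - (-74)*√J = 12 + 74*√J)
g(f) = -7*f (g(f) = f*(-7) = -7*f)
(110752 + M(274))*(g(-188) + (-66416 - 1*(-29127))) = (110752 + (12 + 74*√274))*(-7*(-188) + (-66416 - 1*(-29127))) = (110764 + 74*√274)*(1316 + (-66416 + 29127)) = (110764 + 74*√274)*(1316 - 37289) = (110764 + 74*√274)*(-35973) = -3984513372 - 2662002*√274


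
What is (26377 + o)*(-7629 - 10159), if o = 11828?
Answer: -679590540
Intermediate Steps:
(26377 + o)*(-7629 - 10159) = (26377 + 11828)*(-7629 - 10159) = 38205*(-17788) = -679590540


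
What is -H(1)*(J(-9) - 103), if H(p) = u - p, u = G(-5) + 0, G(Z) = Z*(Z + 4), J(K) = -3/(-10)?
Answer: 2054/5 ≈ 410.80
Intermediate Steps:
J(K) = 3/10 (J(K) = -3*(-1/10) = 3/10)
G(Z) = Z*(4 + Z)
u = 5 (u = -5*(4 - 5) + 0 = -5*(-1) + 0 = 5 + 0 = 5)
H(p) = 5 - p
-H(1)*(J(-9) - 103) = -(5 - 1*1)*(3/10 - 103) = -(5 - 1)*(-1027)/10 = -4*(-1027)/10 = -1*(-2054/5) = 2054/5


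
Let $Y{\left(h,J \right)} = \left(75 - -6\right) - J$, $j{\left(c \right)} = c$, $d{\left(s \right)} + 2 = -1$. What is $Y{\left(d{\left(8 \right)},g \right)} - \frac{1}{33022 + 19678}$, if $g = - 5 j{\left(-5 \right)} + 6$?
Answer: $\frac{2634999}{52700} \approx 50.0$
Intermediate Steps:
$d{\left(s \right)} = -3$ ($d{\left(s \right)} = -2 - 1 = -3$)
$g = 31$ ($g = \left(-5\right) \left(-5\right) + 6 = 25 + 6 = 31$)
$Y{\left(h,J \right)} = 81 - J$ ($Y{\left(h,J \right)} = \left(75 + 6\right) - J = 81 - J$)
$Y{\left(d{\left(8 \right)},g \right)} - \frac{1}{33022 + 19678} = \left(81 - 31\right) - \frac{1}{33022 + 19678} = \left(81 - 31\right) - \frac{1}{52700} = 50 - \frac{1}{52700} = \frac{2634999}{52700}$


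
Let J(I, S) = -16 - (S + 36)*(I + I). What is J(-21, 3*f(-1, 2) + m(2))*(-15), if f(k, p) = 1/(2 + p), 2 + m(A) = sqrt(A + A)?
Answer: -45825/2 ≈ -22913.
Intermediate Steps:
m(A) = -2 + sqrt(2)*sqrt(A) (m(A) = -2 + sqrt(A + A) = -2 + sqrt(2*A) = -2 + sqrt(2)*sqrt(A))
J(I, S) = -16 - 2*I*(36 + S) (J(I, S) = -16 - (36 + S)*2*I = -16 - 2*I*(36 + S))
J(-21, 3*f(-1, 2) + m(2))*(-15) = (-16 - 72*(-21) - 2*(-21)*(3/(2 + 2) + (-2 + sqrt(2)*sqrt(2))))*(-15) = (-16 + 1512 - 2*(-21)*(3/4 + (-2 + 2)))*(-15) = (-16 + 1512 - 2*(-21)*(3*(1/4) + 0))*(-15) = (-16 + 1512 - 2*(-21)*(3/4 + 0))*(-15) = (-16 + 1512 - 2*(-21)*3/4)*(-15) = (-16 + 1512 + 63/2)*(-15) = (3055/2)*(-15) = -45825/2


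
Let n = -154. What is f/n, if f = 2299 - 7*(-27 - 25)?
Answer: -2663/154 ≈ -17.292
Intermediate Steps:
f = 2663 (f = 2299 - 7*(-52) = 2299 - 1*(-364) = 2299 + 364 = 2663)
f/n = 2663/(-154) = 2663*(-1/154) = -2663/154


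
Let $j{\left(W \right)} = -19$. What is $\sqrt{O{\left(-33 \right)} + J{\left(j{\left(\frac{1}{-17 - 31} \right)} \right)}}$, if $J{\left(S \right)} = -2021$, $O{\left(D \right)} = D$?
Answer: $i \sqrt{2054} \approx 45.321 i$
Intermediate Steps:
$\sqrt{O{\left(-33 \right)} + J{\left(j{\left(\frac{1}{-17 - 31} \right)} \right)}} = \sqrt{-33 - 2021} = \sqrt{-2054} = i \sqrt{2054}$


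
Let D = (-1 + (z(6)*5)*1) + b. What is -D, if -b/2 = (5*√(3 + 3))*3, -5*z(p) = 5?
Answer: 6 + 30*√6 ≈ 79.485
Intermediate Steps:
z(p) = -1 (z(p) = -⅕*5 = -1)
b = -30*√6 (b = -2*5*√(3 + 3)*3 = -2*5*√6*3 = -30*√6 ≈ -73.485)
D = -6 - 30*√6 (D = (-1 - 1*5*1) - 30*√6 = (-1 - 5*1) - 30*√6 = (-1 - 5) - 30*√6 = -6 - 30*√6 ≈ -79.485)
-D = -(-6 - 30*√6) = 6 + 30*√6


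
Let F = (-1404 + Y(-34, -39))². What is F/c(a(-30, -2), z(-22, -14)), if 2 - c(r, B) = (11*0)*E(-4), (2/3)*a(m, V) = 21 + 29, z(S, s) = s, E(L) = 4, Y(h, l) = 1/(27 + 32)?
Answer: 6861637225/6962 ≈ 9.8558e+5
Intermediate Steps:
Y(h, l) = 1/59
a(m, V) = 75 (a(m, V) = 3*(21 + 29)/2 = (3/2)*50 = 75)
c(r, B) = 2 (c(r, B) = 2 - 11*0*4 = 2 - 0*4 = 2 - 1*0 = 2 + 0 = 2)
F = 6861637225/3481 (F = (-1404 + 1/59)² = (-82835/59)² = 6861637225/3481 ≈ 1.9712e+6)
F/c(a(-30, -2), z(-22, -14)) = (6861637225/3481)/2 = (6861637225/3481)*(½) = 6861637225/6962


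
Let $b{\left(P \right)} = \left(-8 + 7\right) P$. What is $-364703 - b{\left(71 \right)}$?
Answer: $-364632$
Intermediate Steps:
$b{\left(P \right)} = - P$
$-364703 - b{\left(71 \right)} = -364703 - \left(-1\right) 71 = -364703 - -71 = -364703 + 71 = -364632$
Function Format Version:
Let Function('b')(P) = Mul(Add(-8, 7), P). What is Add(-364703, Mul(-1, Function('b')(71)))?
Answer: -364632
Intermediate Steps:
Function('b')(P) = Mul(-1, P)
Add(-364703, Mul(-1, Function('b')(71))) = Add(-364703, Mul(-1, Mul(-1, 71))) = Add(-364703, Mul(-1, -71)) = Add(-364703, 71) = -364632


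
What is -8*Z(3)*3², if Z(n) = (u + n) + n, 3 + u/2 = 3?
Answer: -432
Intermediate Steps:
u = 0 (u = -6 + 2*3 = -6 + 6 = 0)
Z(n) = 2*n (Z(n) = (0 + n) + n = n + n = 2*n)
-8*Z(3)*3² = -16*3*3² = -8*6*9 = -48*9 = -432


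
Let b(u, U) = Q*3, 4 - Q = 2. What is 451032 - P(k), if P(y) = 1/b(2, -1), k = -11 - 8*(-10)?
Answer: 2706191/6 ≈ 4.5103e+5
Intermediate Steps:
Q = 2 (Q = 4 - 1*2 = 4 - 2 = 2)
b(u, U) = 6 (b(u, U) = 2*3 = 6)
k = 69 (k = -11 + 80 = 69)
P(y) = ⅙ (P(y) = 1/6 = ⅙)
451032 - P(k) = 451032 - 1*⅙ = 451032 - ⅙ = 2706191/6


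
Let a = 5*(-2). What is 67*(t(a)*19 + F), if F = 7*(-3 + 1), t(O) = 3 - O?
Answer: 15611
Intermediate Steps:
a = -10
F = -14 (F = 7*(-2) = -14)
67*(t(a)*19 + F) = 67*((3 - 1*(-10))*19 - 14) = 67*((3 + 10)*19 - 14) = 67*(13*19 - 14) = 67*(247 - 14) = 67*233 = 15611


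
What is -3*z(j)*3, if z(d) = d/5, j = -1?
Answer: 9/5 ≈ 1.8000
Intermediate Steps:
z(d) = d/5 (z(d) = d*(⅕) = d/5)
-3*z(j)*3 = -3*(-1)/5*3 = -3*(-⅕)*3 = (⅗)*3 = 9/5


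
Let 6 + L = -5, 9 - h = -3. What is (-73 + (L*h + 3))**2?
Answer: 40804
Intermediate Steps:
h = 12 (h = 9 - 1*(-3) = 9 + 3 = 12)
L = -11 (L = -6 - 5 = -11)
(-73 + (L*h + 3))**2 = (-73 + (-11*12 + 3))**2 = (-73 + (-132 + 3))**2 = (-73 - 129)**2 = (-202)**2 = 40804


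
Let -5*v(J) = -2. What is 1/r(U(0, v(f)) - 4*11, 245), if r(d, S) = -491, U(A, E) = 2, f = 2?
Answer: -1/491 ≈ -0.0020367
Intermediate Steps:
v(J) = ⅖ (v(J) = -⅕*(-2) = ⅖)
1/r(U(0, v(f)) - 4*11, 245) = 1/(-491) = -1/491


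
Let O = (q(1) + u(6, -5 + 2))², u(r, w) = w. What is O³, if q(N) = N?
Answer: 64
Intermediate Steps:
O = 4 (O = (1 + (-5 + 2))² = (1 - 3)² = (-2)² = 4)
O³ = 4³ = 64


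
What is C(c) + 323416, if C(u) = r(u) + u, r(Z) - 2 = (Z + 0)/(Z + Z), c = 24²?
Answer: 647989/2 ≈ 3.2399e+5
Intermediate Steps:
c = 576
r(Z) = 5/2 (r(Z) = 2 + (Z + 0)/(Z + Z) = 2 + Z/((2*Z)) = 2 + Z*(1/(2*Z)) = 2 + ½ = 5/2)
C(u) = 5/2 + u
C(c) + 323416 = (5/2 + 576) + 323416 = 1157/2 + 323416 = 647989/2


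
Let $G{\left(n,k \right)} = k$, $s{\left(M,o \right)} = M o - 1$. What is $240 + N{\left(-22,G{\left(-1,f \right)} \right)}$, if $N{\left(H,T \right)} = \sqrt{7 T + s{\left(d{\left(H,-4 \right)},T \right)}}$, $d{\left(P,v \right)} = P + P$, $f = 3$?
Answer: $240 + 4 i \sqrt{7} \approx 240.0 + 10.583 i$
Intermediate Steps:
$d{\left(P,v \right)} = 2 P$
$s{\left(M,o \right)} = -1 + M o$
$N{\left(H,T \right)} = \sqrt{-1 + 7 T + 2 H T}$ ($N{\left(H,T \right)} = \sqrt{7 T + \left(-1 + 2 H T\right)} = \sqrt{-1 + 7 T + 2 H T}$)
$240 + N{\left(-22,G{\left(-1,f \right)} \right)} = 240 + \sqrt{-1 + 7 \cdot 3 + 2 \left(-22\right) 3} = 240 + \sqrt{-1 + 21 - 132} = 240 + \sqrt{-112} = 240 + 4 i \sqrt{7}$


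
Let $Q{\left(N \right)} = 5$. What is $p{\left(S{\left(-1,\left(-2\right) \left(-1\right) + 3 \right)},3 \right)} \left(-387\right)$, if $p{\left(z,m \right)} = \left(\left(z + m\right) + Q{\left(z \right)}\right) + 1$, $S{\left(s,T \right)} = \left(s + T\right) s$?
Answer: $-1935$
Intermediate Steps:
$S{\left(s,T \right)} = s \left(T + s\right)$ ($S{\left(s,T \right)} = \left(T + s\right) s = s \left(T + s\right)$)
$p{\left(z,m \right)} = 6 + m + z$ ($p{\left(z,m \right)} = \left(\left(z + m\right) + 5\right) + 1 = \left(\left(m + z\right) + 5\right) + 1 = \left(5 + m + z\right) + 1 = 6 + m + z$)
$p{\left(S{\left(-1,\left(-2\right) \left(-1\right) + 3 \right)},3 \right)} \left(-387\right) = \left(6 + 3 - \left(\left(\left(-2\right) \left(-1\right) + 3\right) - 1\right)\right) \left(-387\right) = \left(6 + 3 - \left(\left(2 + 3\right) - 1\right)\right) \left(-387\right) = \left(6 + 3 - \left(5 - 1\right)\right) \left(-387\right) = \left(6 + 3 - 4\right) \left(-387\right) = 5 \left(-387\right) = -1935$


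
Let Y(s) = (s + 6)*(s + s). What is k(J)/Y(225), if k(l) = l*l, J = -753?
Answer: 63001/11550 ≈ 5.4546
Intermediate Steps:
Y(s) = 2*s*(6 + s) (Y(s) = (6 + s)*(2*s) = 2*s*(6 + s))
k(l) = l²
k(J)/Y(225) = (-753)²/((2*225*(6 + 225))) = 567009/((2*225*231)) = 567009/103950 = 567009*(1/103950) = 63001/11550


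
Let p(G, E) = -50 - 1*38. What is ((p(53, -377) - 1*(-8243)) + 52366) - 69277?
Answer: -8756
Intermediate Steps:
p(G, E) = -88 (p(G, E) = -50 - 38 = -88)
((p(53, -377) - 1*(-8243)) + 52366) - 69277 = ((-88 - 1*(-8243)) + 52366) - 69277 = ((-88 + 8243) + 52366) - 69277 = (8155 + 52366) - 69277 = 60521 - 69277 = -8756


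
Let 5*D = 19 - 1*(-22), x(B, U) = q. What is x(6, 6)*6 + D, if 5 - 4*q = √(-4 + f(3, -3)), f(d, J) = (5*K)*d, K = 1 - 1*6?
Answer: 157/10 - 3*I*√79/2 ≈ 15.7 - 13.332*I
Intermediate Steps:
K = -5 (K = 1 - 6 = -5)
f(d, J) = -25*d (f(d, J) = (5*(-5))*d = -25*d)
q = 5/4 - I*√79/4 (q = 5/4 - √(-4 - 25*3)/4 = 5/4 - √(-4 - 75)/4 = 5/4 - I*√79/4 ≈ 1.25 - 2.222*I)
x(B, U) = 5/4 - I*√79/4
D = 41/5 (D = (19 - 1*(-22))/5 = (19 + 22)/5 = (⅕)*41 = 41/5 ≈ 8.2000)
x(6, 6)*6 + D = (5/4 - I*√79/4)*6 + 41/5 = (15/2 - 3*I*√79/2) + 41/5 = 157/10 - 3*I*√79/2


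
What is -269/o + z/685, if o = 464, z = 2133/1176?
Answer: -8987747/15574160 ≈ -0.57709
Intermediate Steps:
z = 711/392 (z = 2133*(1/1176) = 711/392 ≈ 1.8138)
-269/o + z/685 = -269/464 + (711/392)/685 = -269*1/464 + (711/392)*(1/685) = -269/464 + 711/268520 = -8987747/15574160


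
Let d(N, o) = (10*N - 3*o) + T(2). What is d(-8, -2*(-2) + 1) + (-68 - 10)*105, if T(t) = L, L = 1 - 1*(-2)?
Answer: -8282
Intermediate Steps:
L = 3 (L = 1 + 2 = 3)
T(t) = 3
d(N, o) = 3 - 3*o + 10*N (d(N, o) = (10*N - 3*o) + 3 = (-3*o + 10*N) + 3 = 3 - 3*o + 10*N)
d(-8, -2*(-2) + 1) + (-68 - 10)*105 = (3 - 3*(-2*(-2) + 1) + 10*(-8)) + (-68 - 10)*105 = (3 - 3*(4 + 1) - 80) - 78*105 = (3 - 3*5 - 80) - 8190 = (3 - 15 - 80) - 8190 = -92 - 8190 = -8282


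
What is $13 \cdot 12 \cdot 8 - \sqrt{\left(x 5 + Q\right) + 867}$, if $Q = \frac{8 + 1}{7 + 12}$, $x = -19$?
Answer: $1248 - \frac{\sqrt{278863}}{19} \approx 1220.2$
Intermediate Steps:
$Q = \frac{9}{19} \approx 0.47368$
$13 \cdot 12 \cdot 8 - \sqrt{\left(x 5 + Q\right) + 867} = 13 \cdot 12 \cdot 8 - \sqrt{\left(\left(-19\right) 5 + \frac{9}{19}\right) + 867} = 156 \cdot 8 - \sqrt{\left(-95 + \frac{9}{19}\right) + 867} = 1248 - \sqrt{- \frac{1796}{19} + 867} = 1248 - \sqrt{\frac{14677}{19}} = 1248 - \frac{\sqrt{278863}}{19}$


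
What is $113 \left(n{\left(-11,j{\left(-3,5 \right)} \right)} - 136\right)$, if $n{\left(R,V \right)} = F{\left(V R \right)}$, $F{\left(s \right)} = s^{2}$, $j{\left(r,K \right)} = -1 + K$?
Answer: $203400$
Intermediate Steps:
$n{\left(R,V \right)} = R^{2} V^{2}$ ($n{\left(R,V \right)} = \left(V R\right)^{2} = \left(R V\right)^{2} = R^{2} V^{2}$)
$113 \left(n{\left(-11,j{\left(-3,5 \right)} \right)} - 136\right) = 113 \left(\left(-11\right)^{2} \left(-1 + 5\right)^{2} - 136\right) = 113 \left(121 \cdot 4^{2} - 136\right) = 113 \left(121 \cdot 16 - 136\right) = 113 \left(1936 - 136\right) = 113 \cdot 1800 = 203400$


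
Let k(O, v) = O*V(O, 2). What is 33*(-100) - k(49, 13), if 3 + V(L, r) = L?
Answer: -5554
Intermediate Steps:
V(L, r) = -3 + L
k(O, v) = O*(-3 + O)
33*(-100) - k(49, 13) = 33*(-100) - 49*(-3 + 49) = -3300 - 49*46 = -3300 - 1*2254 = -3300 - 2254 = -5554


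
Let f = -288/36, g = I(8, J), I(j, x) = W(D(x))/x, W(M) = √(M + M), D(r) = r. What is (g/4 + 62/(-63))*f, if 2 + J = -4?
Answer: 496/63 + 2*I*√3/3 ≈ 7.873 + 1.1547*I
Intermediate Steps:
J = -6 (J = -2 - 4 = -6)
W(M) = √2*√M (W(M) = √(2*M) = √2*√M)
I(j, x) = √2/√x (I(j, x) = (√2*√x)/x = √2/√x)
g = -I*√3/3 (g = √2/√(-6) = √2*(-I*√6/6) = -I*√3/3 ≈ -0.57735*I)
f = -8 (f = -288*1/36 = -8)
(g/4 + 62/(-63))*f = (-I*√3/3/4 + 62/(-63))*(-8) = (-I*√3/3*(¼) + 62*(-1/63))*(-8) = (-I*√3/12 - 62/63)*(-8) = (-62/63 - I*√3/12)*(-8) = 496/63 + 2*I*√3/3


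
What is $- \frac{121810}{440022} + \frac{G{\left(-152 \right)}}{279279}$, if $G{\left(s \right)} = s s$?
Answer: $- \frac{361404647}{1861953093} \approx -0.1941$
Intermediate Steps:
$G{\left(s \right)} = s^{2}$
$- \frac{121810}{440022} + \frac{G{\left(-152 \right)}}{279279} = - \frac{121810}{440022} + \frac{\left(-152\right)^{2}}{279279} = \left(-121810\right) \frac{1}{440022} + 23104 \cdot \frac{1}{279279} = - \frac{60905}{220011} + \frac{23104}{279279} = - \frac{361404647}{1861953093}$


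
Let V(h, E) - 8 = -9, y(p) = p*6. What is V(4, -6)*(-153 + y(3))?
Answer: 135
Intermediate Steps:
y(p) = 6*p
V(h, E) = -1 (V(h, E) = 8 - 9 = -1)
V(4, -6)*(-153 + y(3)) = -(-153 + 6*3) = -(-153 + 18) = -1*(-135) = 135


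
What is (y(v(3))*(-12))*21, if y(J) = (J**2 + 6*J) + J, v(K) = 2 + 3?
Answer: -15120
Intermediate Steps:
v(K) = 5
y(J) = J**2 + 7*J
(y(v(3))*(-12))*21 = ((5*(7 + 5))*(-12))*21 = ((5*12)*(-12))*21 = (60*(-12))*21 = -720*21 = -15120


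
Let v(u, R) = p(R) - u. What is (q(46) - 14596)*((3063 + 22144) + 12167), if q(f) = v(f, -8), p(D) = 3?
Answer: -547117986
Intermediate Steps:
v(u, R) = 3 - u
q(f) = 3 - f
(q(46) - 14596)*((3063 + 22144) + 12167) = ((3 - 1*46) - 14596)*((3063 + 22144) + 12167) = ((3 - 46) - 14596)*(25207 + 12167) = (-43 - 14596)*37374 = -14639*37374 = -547117986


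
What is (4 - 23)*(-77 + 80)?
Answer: -57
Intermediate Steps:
(4 - 23)*(-77 + 80) = -19*3 = -57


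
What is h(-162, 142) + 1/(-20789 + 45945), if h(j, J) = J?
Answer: 3572153/25156 ≈ 142.00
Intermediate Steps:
h(-162, 142) + 1/(-20789 + 45945) = 142 + 1/(-20789 + 45945) = 142 + 1/25156 = 3572153/25156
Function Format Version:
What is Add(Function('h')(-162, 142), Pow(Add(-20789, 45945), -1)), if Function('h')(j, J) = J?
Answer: Rational(3572153, 25156) ≈ 142.00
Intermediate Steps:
Add(Function('h')(-162, 142), Pow(Add(-20789, 45945), -1)) = Add(142, Pow(Add(-20789, 45945), -1)) = Add(142, Pow(25156, -1)) = Add(142, Rational(1, 25156)) = Rational(3572153, 25156)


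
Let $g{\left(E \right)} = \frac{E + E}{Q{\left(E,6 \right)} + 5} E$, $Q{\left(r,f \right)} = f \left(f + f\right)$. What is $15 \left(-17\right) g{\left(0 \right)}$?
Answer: $0$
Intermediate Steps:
$Q{\left(r,f \right)} = 2 f^{2}$ ($Q{\left(r,f \right)} = f 2 f = 2 f^{2}$)
$g{\left(E \right)} = \frac{2 E^{2}}{77}$ ($g{\left(E \right)} = \frac{E + E}{2 \cdot 6^{2} + 5} E = \frac{2 E}{2 \cdot 36 + 5} E = \frac{2 E}{72 + 5} E = \frac{2 E}{77} E = \frac{2 E^{2}}{77}$)
$15 \left(-17\right) g{\left(0 \right)} = 15 \left(-17\right) \frac{2 \cdot 0^{2}}{77} = - 255 \cdot \frac{2}{77} \cdot 0 = \left(-255\right) 0 = 0$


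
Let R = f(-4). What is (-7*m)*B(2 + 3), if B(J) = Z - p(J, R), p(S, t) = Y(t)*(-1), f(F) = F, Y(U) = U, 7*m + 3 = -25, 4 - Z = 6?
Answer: -168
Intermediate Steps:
Z = -2 (Z = 4 - 1*6 = 4 - 6 = -2)
m = -4 (m = -3/7 + (⅐)*(-25) = -3/7 - 25/7 = -4)
R = -4
p(S, t) = -t (p(S, t) = t*(-1) = -t)
B(J) = -6 (B(J) = -2 - (-1)*(-4) = -2 - 1*4 = -2 - 4 = -6)
(-7*m)*B(2 + 3) = -7*(-4)*(-6) = 28*(-6) = -168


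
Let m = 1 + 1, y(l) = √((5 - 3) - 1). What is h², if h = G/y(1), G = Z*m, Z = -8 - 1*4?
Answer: 576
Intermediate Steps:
Z = -12 (Z = -8 - 4 = -12)
y(l) = 1 (y(l) = √(2 - 1) = √1 = 1)
m = 2
G = -24 (G = -12*2 = -24)
h = -24 (h = -24/1 = -24*1 = -24)
h² = (-24)² = 576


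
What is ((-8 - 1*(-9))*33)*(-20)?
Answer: -660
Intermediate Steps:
((-8 - 1*(-9))*33)*(-20) = ((-8 + 9)*33)*(-20) = (1*33)*(-20) = 33*(-20) = -660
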